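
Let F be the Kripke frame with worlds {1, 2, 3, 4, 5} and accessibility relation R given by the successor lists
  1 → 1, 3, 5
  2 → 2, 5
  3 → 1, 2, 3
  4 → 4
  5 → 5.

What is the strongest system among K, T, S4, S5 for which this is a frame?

Reflexive (axiom T): yes — every world is R-related to itself.
Transitive (axiom 4): no — 1 R 3 and 3 R 2, but not 1 R 2.
Euclidean (axiom 5): no — 1 R 3 and 1 R 5, but not 3 R 5.
So F validates K, T; S4 would additionally require R to be transitive. The strongest is T.

T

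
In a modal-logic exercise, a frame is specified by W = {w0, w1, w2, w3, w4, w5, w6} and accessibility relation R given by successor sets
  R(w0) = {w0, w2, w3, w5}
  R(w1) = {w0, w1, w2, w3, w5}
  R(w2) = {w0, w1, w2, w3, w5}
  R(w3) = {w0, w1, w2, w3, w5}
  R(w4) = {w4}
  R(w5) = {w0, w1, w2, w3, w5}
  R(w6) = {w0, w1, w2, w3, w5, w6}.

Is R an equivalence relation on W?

No

Reflexive: yes — every world is R-related to itself.
Symmetric: no — w1 R w0 but not w0 R w1.
Transitive: no — w0 R w2 and w2 R w1, but not w0 R w1.
So R is not an equivalence relation.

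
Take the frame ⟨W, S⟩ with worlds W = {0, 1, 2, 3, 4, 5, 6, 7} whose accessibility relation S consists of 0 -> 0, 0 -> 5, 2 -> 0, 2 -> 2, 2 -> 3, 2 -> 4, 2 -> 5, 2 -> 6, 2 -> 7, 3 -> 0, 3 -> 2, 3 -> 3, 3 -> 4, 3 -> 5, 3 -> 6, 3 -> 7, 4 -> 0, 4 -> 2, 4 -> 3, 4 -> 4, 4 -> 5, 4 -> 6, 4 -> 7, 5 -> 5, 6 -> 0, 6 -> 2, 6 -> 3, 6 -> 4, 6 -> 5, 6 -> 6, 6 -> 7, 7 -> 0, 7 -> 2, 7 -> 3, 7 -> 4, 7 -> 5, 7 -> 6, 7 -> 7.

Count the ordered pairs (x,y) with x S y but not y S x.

11

Enumerating: (0,5), (2,0), (2,5), (3,0), (3,5), (4,0), (4,5), (6,0), (6,5), (7,0), (7,5).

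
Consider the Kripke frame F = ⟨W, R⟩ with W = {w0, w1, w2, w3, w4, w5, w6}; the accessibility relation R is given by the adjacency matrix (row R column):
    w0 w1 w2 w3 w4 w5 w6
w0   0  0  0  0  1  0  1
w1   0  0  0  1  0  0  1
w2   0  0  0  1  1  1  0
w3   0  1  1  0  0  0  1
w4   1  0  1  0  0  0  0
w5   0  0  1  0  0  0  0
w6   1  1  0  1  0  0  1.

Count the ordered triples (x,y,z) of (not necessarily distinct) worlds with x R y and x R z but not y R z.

31

Enumerating: (w0,w4,w4), (w0,w4,w6), (w0,w6,w4), (w1,w3,w3), (w2,w3,w3), (w2,w3,w4), (w2,w3,w5), (w2,w4,w3), (w2,w4,w4), (w2,w4,w5), (w2,w5,w3), (w2,w5,w4), … and 19 more.
Total: 31.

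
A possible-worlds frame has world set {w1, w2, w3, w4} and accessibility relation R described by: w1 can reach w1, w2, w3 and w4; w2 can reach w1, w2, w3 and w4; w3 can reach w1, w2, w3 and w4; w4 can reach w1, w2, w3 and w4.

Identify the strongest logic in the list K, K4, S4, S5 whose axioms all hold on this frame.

S5

Transitive (axiom 4): yes — every two-step R-path is closed by a direct edge.
Reflexive (axiom T): yes — every world is R-related to itself.
Euclidean (axiom 5): yes — any two successors of a common world are R-related.
So F validates K, K4, S4, S5. The strongest is S5.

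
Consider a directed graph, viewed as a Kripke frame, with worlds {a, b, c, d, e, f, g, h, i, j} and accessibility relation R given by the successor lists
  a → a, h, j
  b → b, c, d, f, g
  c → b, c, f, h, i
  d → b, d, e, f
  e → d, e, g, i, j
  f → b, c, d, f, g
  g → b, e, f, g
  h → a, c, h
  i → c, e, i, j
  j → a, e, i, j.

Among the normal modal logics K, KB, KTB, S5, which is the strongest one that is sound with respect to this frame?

Symmetric (axiom B): yes — every pair in R has its reverse in R.
Reflexive (axiom T): yes — every world is R-related to itself.
Euclidean (axiom 5): no — a R h and a R j, but not h R j.
So F validates K, KB, KTB; S5 would additionally require R to be Euclidean. The strongest is KTB.

KTB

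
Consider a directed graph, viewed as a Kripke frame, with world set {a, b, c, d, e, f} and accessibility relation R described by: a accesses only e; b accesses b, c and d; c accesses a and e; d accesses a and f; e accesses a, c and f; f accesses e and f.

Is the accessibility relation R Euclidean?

No

Euclidean: no — b R c and b R d, but not c R d.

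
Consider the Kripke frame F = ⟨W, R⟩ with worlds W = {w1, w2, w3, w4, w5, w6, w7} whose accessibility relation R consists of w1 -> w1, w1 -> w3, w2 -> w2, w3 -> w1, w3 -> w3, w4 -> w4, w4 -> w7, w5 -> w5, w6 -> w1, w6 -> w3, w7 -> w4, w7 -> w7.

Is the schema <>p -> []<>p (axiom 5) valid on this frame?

Yes

By correspondence theory, 5 is valid on a frame iff R is Euclidean.
Euclidean: yes — any two successors of a common world are R-related.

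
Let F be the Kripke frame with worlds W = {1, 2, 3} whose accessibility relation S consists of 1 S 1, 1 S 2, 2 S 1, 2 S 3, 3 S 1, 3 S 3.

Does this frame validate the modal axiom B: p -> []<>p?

By correspondence theory, B is valid on a frame iff S is symmetric.
Symmetric: no — 2 S 3 but not 3 S 2.

No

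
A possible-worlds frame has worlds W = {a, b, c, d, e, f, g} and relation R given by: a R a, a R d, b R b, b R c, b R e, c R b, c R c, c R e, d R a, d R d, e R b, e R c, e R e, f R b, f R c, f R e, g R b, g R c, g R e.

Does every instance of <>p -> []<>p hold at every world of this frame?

Yes

By correspondence theory, 5 is valid on a frame iff R is Euclidean.
Euclidean: yes — any two successors of a common world are R-related.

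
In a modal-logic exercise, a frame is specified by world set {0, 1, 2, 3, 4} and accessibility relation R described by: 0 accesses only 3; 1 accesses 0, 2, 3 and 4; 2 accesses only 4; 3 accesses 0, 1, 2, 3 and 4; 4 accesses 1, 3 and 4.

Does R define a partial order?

No

Reflexive: no — 0 is not related to itself.
Transitive: no — 0 R 3 and 3 R 1, but not 0 R 1.
Antisymmetric: no — 0 R 3 and 3 R 0 with 0 ≠ 3.
So R is not a partial order.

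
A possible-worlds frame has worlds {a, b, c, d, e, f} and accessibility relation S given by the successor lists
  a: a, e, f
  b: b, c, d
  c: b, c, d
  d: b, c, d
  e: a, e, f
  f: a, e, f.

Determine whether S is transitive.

Transitive: yes — every two-step S-path is closed by a direct edge.

Yes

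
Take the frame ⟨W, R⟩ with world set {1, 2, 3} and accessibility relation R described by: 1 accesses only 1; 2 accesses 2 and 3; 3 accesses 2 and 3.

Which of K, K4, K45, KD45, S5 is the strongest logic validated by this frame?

Transitive (axiom 4): yes — every two-step R-path is closed by a direct edge.
Euclidean (axiom 5): yes — any two successors of a common world are R-related.
Serial (axiom D): yes — every world has a successor (e.g. 1 R 1).
Reflexive (axiom T): yes — every world is R-related to itself.
So F validates K, K4, K45, KD45, S5. The strongest is S5.

S5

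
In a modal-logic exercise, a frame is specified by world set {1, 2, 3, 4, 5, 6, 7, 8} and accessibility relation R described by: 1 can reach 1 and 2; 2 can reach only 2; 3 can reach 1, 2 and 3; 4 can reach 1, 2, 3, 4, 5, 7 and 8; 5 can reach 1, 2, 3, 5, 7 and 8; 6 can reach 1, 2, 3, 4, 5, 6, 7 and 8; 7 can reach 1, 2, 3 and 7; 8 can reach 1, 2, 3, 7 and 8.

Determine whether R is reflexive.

Reflexive: yes — every world is R-related to itself.

Yes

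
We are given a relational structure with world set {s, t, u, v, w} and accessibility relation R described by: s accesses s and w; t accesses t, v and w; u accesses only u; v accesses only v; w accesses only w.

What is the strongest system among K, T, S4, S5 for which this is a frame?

S4

Reflexive (axiom T): yes — every world is R-related to itself.
Transitive (axiom 4): yes — every two-step R-path is closed by a direct edge.
Euclidean (axiom 5): no — t R v and t R w, but not v R w.
So F validates K, T, S4; S5 would additionally require R to be Euclidean. The strongest is S4.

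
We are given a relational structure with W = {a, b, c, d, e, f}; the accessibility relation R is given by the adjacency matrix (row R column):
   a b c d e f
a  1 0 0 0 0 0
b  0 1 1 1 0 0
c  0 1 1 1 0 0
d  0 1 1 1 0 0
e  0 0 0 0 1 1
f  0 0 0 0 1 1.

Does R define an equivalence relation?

Reflexive: yes — every world is R-related to itself.
Symmetric: yes — every pair in R has its reverse in R.
Transitive: yes — every two-step R-path is closed by a direct edge.
So R is an equivalence relation.

Yes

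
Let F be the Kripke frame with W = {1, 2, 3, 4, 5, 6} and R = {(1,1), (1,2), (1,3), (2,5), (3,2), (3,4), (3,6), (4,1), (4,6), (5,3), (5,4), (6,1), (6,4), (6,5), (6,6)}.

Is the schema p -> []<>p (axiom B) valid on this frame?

The schema B characterises exactly the symmetric frames.
Symmetric: no — 1 R 2 but not 2 R 1.

No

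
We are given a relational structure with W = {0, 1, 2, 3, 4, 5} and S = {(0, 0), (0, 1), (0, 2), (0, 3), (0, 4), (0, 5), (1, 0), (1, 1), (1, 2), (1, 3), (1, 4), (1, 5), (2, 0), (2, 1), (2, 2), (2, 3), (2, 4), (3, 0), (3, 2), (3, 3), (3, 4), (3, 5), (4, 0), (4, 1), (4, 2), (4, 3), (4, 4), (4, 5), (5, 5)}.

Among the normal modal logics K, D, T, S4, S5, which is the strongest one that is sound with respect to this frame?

T

Serial (axiom D): yes — every world has a successor (e.g. 0 S 0).
Reflexive (axiom T): yes — every world is S-related to itself.
Transitive (axiom 4): no — 2 S 0 and 0 S 5, but not 2 S 5.
Euclidean (axiom 5): no — 0 S 2 and 0 S 5, but not 2 S 5.
So F validates K, D, T; S4 would additionally require S to be transitive. The strongest is T.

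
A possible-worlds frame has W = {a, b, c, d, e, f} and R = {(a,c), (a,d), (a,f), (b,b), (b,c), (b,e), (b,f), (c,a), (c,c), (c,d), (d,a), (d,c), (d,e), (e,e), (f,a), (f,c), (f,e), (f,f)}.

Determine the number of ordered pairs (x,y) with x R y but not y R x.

Enumerating: (b,c), (b,e), (b,f), (d,e), (f,c), (f,e).

6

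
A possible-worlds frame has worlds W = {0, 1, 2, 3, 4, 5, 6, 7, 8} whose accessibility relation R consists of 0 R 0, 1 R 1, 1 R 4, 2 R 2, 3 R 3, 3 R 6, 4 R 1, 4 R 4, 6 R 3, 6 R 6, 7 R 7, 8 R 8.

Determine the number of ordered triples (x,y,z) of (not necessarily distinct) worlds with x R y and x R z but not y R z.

R is Euclidean; there are no such tuples.

0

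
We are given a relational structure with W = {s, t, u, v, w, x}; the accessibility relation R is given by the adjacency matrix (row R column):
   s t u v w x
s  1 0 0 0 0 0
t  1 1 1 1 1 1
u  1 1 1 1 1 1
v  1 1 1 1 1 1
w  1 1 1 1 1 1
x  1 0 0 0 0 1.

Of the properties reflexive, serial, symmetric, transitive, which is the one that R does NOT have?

symmetric

Reflexive: yes — every world is R-related to itself.
Serial: yes — every world has a successor (e.g. s R s).
Symmetric: no — t R s but not s R t.
Transitive: yes — every two-step R-path is closed by a direct edge.
Only symmetric fails.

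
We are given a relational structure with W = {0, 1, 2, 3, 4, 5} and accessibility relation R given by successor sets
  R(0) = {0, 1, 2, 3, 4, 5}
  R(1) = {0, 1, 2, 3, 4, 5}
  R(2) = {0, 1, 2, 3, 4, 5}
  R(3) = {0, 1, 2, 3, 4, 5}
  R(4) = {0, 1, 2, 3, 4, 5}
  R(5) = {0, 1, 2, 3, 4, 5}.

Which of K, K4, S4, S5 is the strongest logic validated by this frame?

S5

Transitive (axiom 4): yes — every two-step R-path is closed by a direct edge.
Reflexive (axiom T): yes — every world is R-related to itself.
Euclidean (axiom 5): yes — any two successors of a common world are R-related.
So F validates K, K4, S4, S5. The strongest is S5.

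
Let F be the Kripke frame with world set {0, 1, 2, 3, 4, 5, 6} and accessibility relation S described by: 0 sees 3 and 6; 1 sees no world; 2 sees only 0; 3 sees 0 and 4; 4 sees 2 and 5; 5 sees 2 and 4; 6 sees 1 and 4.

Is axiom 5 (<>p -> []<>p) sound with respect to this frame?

No

The schema 5 characterises exactly the Euclidean frames.
Euclidean: no — 0 S 3 and 0 S 6, but not 3 S 6.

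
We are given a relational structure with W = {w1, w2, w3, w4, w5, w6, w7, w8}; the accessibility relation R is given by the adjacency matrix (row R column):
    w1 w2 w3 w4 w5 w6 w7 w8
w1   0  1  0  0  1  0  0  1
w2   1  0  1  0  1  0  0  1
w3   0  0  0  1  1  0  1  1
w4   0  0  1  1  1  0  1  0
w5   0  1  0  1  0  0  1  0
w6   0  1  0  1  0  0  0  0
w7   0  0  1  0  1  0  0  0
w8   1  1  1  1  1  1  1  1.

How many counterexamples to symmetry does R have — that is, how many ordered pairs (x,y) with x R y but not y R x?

Enumerating: (w1,w5), (w2,w3), (w3,w5), (w4,w7), (w6,w2), (w6,w4), (w8,w4), (w8,w5), (w8,w6), (w8,w7).

10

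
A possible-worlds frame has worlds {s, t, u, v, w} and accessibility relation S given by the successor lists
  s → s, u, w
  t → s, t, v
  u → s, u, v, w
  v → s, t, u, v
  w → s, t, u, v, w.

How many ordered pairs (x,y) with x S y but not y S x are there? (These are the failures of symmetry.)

4

Enumerating: (t,s), (v,s), (w,t), (w,v).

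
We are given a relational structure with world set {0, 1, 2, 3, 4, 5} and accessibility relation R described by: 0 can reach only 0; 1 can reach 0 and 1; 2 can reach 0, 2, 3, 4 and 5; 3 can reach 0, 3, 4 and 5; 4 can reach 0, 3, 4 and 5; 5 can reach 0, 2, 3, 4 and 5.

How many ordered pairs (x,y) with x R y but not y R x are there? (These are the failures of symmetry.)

7

Enumerating: (1,0), (2,0), (2,3), (2,4), (3,0), (4,0), (5,0).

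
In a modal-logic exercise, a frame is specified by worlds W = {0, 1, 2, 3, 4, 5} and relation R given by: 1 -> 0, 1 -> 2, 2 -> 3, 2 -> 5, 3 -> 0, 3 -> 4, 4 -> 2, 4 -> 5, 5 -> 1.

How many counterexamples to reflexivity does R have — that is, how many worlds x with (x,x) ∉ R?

6

Enumerating: 0, 1, 2, 3, 4, 5.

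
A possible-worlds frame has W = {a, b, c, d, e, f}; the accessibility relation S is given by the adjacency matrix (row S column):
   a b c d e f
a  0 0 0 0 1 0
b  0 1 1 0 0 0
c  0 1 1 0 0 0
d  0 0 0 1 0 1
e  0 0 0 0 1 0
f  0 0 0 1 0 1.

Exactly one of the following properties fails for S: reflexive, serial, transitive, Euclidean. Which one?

Reflexive: no — a is not related to itself.
Serial: yes — every world has a successor (e.g. a S e).
Transitive: yes — every two-step S-path is closed by a direct edge.
Euclidean: yes — any two successors of a common world are S-related.
Only reflexive fails.

reflexive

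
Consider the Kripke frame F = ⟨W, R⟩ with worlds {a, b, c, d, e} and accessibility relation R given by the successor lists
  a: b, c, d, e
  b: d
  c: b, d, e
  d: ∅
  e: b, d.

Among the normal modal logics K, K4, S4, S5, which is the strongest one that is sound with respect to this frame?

K4

Transitive (axiom 4): yes — every two-step R-path is closed by a direct edge.
Reflexive (axiom T): no — a is not related to itself.
Euclidean (axiom 5): no — a R b and a R c, but not b R c.
So F validates K, K4; S4 would additionally require R to be reflexive. The strongest is K4.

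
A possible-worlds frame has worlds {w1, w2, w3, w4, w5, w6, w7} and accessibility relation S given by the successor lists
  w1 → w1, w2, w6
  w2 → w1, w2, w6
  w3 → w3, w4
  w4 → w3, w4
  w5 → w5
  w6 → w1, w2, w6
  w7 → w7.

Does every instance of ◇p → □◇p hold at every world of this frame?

The schema 5 characterises exactly the Euclidean frames.
Euclidean: yes — any two successors of a common world are S-related.

Yes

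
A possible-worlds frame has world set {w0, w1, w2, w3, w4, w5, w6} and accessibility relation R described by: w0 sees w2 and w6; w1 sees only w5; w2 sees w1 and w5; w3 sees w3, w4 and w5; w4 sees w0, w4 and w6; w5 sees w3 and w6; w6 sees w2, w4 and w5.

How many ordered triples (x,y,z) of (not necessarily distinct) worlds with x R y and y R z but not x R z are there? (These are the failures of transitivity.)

24

Enumerating: (w0,w2,w1), (w0,w2,w5), (w0,w6,w4), (w0,w6,w5), (w1,w5,w3), (w1,w5,w6), (w2,w5,w3), (w2,w5,w6), (w3,w4,w0), (w3,w4,w6), (w3,w5,w6), (w4,w0,w2), … and 12 more.
Total: 24.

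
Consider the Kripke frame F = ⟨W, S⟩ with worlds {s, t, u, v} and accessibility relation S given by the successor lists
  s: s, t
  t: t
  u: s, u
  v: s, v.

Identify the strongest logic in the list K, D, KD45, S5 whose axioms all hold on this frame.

D

Serial (axiom D): yes — every world has a successor (e.g. s S s).
Euclidean (axiom 5): no — s S t and s S s, but not t S s.
Transitive (axiom 4): no — u S s and s S t, but not u S t.
Reflexive (axiom T): yes — every world is S-related to itself.
So F validates K, D; KD45 would additionally require S to be Euclidean and transitive. The strongest is D.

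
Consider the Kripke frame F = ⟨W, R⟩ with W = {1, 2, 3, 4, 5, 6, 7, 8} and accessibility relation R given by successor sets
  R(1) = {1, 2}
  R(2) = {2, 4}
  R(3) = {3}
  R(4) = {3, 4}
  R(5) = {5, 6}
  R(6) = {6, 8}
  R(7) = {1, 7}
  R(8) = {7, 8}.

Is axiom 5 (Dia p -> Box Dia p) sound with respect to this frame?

Axiom 5 corresponds to the accessibility relation being Euclidean.
Euclidean: no — 1 R 2 and 1 R 1, but not 2 R 1.

No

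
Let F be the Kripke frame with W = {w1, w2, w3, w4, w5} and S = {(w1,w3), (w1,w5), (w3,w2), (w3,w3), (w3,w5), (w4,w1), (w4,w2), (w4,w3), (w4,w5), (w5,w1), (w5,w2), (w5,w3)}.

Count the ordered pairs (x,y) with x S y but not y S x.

Enumerating: (w1,w3), (w3,w2), (w4,w1), (w4,w2), (w4,w3), (w4,w5), (w5,w2).

7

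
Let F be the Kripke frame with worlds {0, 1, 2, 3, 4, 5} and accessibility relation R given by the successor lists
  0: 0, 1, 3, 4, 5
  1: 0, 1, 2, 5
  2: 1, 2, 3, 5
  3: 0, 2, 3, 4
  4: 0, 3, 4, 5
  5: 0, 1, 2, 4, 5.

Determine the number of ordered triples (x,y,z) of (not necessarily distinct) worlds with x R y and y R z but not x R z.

24

Enumerating: (0,1,2), (0,3,2), (0,5,2), (1,0,3), (1,0,4), (1,2,3), (1,5,4), (2,1,0), (2,3,0), (2,3,4), (2,5,0), (2,5,4), … and 12 more.
Total: 24.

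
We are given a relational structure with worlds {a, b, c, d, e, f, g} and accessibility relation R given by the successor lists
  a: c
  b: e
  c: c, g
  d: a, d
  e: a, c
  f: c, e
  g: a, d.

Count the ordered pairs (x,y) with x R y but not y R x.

10

Enumerating: (a,c), (b,e), (c,g), (d,a), (e,a), (e,c), (f,c), (f,e), (g,a), (g,d).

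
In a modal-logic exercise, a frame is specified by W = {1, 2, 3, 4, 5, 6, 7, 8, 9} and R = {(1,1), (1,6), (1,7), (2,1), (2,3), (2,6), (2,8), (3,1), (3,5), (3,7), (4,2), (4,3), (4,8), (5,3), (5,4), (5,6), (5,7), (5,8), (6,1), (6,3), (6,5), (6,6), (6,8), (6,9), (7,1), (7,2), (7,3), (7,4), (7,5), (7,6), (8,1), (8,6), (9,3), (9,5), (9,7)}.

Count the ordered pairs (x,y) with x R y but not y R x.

Enumerating: (2,1), (2,3), (2,6), (2,8), (3,1), (4,2), (4,3), (4,8), (5,4), (5,8), (6,3), (6,9), … and 7 more.
Total: 19.

19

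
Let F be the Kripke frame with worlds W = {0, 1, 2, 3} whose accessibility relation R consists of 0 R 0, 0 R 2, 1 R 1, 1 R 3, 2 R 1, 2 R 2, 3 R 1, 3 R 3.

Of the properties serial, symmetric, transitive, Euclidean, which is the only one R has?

Serial: yes — every world has a successor (e.g. 0 R 0).
Symmetric: no — 0 R 2 but not 2 R 0.
Transitive: no — 0 R 2 and 2 R 1, but not 0 R 1.
Euclidean: no — 0 R 2 and 0 R 0, but not 2 R 0.
Only serial holds.

serial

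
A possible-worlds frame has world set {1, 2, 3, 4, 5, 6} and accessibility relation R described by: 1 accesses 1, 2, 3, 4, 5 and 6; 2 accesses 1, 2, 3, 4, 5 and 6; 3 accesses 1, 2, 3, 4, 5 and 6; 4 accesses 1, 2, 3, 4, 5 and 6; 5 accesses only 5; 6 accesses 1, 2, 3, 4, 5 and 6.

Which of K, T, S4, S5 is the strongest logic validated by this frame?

Reflexive (axiom T): yes — every world is R-related to itself.
Transitive (axiom 4): yes — every two-step R-path is closed by a direct edge.
Euclidean (axiom 5): no — 1 R 5 and 1 R 2, but not 5 R 2.
So F validates K, T, S4; S5 would additionally require R to be Euclidean. The strongest is S4.

S4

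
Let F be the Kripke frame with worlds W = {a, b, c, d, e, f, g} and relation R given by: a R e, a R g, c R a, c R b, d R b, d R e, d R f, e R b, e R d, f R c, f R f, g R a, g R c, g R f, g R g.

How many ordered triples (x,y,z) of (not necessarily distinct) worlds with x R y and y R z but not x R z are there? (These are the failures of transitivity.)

15

Enumerating: (a,e,b), (a,e,d), (a,g,a), (a,g,c), (a,g,f), (c,a,e), (c,a,g), (d,e,d), (d,f,c), (e,d,e), (e,d,f), (f,c,a), (f,c,b), (g,a,e), (g,c,b).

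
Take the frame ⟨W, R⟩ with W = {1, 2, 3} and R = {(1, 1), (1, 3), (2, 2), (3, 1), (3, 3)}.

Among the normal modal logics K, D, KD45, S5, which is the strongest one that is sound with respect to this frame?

Serial (axiom D): yes — every world has a successor (e.g. 1 R 1).
Euclidean (axiom 5): yes — any two successors of a common world are R-related.
Transitive (axiom 4): yes — every two-step R-path is closed by a direct edge.
Reflexive (axiom T): yes — every world is R-related to itself.
So F validates K, D, KD45, S5. The strongest is S5.

S5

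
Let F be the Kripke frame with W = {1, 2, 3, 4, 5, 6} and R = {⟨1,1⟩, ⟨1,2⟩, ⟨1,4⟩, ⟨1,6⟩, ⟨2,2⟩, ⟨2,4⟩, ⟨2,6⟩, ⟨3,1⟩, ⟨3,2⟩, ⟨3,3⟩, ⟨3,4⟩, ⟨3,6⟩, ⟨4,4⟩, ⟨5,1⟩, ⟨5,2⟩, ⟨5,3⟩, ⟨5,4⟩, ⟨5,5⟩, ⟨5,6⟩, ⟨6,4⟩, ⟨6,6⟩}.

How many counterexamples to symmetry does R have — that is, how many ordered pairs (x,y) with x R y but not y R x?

15

Enumerating: (1,2), (1,4), (1,6), (2,4), (2,6), (3,1), (3,2), (3,4), (3,6), (5,1), (5,2), (5,3), (5,4), (5,6), (6,4).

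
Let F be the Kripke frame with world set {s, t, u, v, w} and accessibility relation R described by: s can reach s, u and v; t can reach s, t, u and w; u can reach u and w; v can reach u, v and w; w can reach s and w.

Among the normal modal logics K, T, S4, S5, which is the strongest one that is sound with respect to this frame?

T

Reflexive (axiom T): yes — every world is R-related to itself.
Transitive (axiom 4): no — s R u and u R w, but not s R w.
Euclidean (axiom 5): no — s R u and s R v, but not u R v.
So F validates K, T; S4 would additionally require R to be transitive. The strongest is T.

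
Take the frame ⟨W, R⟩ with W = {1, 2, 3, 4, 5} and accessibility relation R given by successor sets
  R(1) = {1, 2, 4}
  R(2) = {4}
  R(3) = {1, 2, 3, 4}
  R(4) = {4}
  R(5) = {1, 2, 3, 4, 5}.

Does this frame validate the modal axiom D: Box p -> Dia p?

Yes

By correspondence theory, D is valid on a frame iff R is serial.
Serial: yes — every world has a successor (e.g. 1 R 1).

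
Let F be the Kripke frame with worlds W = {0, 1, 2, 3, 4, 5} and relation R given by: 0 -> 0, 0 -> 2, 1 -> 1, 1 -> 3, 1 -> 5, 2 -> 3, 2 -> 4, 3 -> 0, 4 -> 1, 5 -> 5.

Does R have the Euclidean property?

Euclidean: no — 1 R 3 and 1 R 5, but not 3 R 5.

No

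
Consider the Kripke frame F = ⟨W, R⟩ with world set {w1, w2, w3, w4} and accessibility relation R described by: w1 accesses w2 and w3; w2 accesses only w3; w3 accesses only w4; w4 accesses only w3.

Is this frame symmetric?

Symmetric: no — w1 R w2 but not w2 R w1.

No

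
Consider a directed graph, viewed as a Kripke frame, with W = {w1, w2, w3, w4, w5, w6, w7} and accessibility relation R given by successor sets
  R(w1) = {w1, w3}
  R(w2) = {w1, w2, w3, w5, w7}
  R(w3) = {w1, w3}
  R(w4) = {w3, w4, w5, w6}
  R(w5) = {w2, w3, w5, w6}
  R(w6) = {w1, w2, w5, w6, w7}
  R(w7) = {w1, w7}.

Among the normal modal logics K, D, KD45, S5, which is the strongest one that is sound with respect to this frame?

Serial (axiom D): yes — every world has a successor (e.g. w1 R w1).
Euclidean (axiom 5): no — w2 R w1 and w2 R w5, but not w1 R w5.
Transitive (axiom 4): no — w2 R w5 and w5 R w6, but not w2 R w6.
Reflexive (axiom T): yes — every world is R-related to itself.
So F validates K, D; KD45 would additionally require R to be Euclidean and transitive. The strongest is D.

D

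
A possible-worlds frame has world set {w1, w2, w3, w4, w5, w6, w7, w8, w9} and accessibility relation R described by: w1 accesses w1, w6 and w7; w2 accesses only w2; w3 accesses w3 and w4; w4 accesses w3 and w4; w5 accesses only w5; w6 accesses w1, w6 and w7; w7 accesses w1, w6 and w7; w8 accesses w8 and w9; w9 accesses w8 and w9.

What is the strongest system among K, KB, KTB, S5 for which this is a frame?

Symmetric (axiom B): yes — every pair in R has its reverse in R.
Reflexive (axiom T): yes — every world is R-related to itself.
Euclidean (axiom 5): yes — any two successors of a common world are R-related.
So F validates K, KB, KTB, S5. The strongest is S5.

S5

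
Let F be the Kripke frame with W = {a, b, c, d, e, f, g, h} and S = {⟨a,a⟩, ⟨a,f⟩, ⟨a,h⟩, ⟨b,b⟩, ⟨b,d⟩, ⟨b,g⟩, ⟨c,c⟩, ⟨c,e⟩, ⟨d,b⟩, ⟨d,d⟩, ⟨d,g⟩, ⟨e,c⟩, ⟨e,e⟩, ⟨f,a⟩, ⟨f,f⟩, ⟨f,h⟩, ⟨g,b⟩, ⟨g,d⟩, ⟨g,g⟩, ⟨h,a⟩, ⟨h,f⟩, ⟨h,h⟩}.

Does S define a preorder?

Yes

Reflexive: yes — every world is S-related to itself.
Transitive: yes — every two-step S-path is closed by a direct edge.
So S is a preorder.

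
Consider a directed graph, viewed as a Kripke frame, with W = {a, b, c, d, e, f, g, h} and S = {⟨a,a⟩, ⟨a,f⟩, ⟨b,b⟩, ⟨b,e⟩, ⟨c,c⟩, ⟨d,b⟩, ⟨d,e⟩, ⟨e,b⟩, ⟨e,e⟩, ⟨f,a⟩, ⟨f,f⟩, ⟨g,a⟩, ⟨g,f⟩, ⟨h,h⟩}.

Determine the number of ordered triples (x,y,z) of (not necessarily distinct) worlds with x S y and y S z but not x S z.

S is transitive; there are no such tuples.

0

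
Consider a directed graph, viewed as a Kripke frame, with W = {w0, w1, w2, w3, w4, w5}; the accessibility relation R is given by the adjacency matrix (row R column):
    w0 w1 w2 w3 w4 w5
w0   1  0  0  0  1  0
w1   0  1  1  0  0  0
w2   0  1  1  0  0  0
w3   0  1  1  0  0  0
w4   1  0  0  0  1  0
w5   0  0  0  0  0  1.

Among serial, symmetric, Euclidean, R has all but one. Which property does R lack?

symmetric

Serial: yes — every world has a successor (e.g. w0 R w0).
Symmetric: no — w3 R w1 but not w1 R w3.
Euclidean: yes — any two successors of a common world are R-related.
Only symmetric fails.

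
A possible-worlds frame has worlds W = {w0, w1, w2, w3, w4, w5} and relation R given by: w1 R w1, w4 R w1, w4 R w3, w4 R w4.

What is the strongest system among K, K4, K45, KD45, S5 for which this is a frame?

Transitive (axiom 4): yes — every two-step R-path is closed by a direct edge.
Euclidean (axiom 5): no — w4 R w1 and w4 R w3, but not w1 R w3.
Serial (axiom D): no — w0 has no R-successor.
Reflexive (axiom T): no — w0 is not related to itself.
So F validates K, K4; K45 would additionally require R to be Euclidean. The strongest is K4.

K4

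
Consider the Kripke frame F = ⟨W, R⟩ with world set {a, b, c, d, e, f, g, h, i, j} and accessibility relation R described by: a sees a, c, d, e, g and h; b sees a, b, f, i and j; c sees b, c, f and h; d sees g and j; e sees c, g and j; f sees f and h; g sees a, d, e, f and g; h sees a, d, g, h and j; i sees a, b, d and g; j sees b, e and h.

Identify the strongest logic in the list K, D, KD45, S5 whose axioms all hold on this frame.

Serial (axiom D): yes — every world has a successor (e.g. a R a).
Euclidean (axiom 5): no — a R c and a R d, but not c R d.
Transitive (axiom 4): no — a R c and c R b, but not a R b.
Reflexive (axiom T): no — d is not related to itself.
So F validates K, D; KD45 would additionally require R to be Euclidean and transitive. The strongest is D.

D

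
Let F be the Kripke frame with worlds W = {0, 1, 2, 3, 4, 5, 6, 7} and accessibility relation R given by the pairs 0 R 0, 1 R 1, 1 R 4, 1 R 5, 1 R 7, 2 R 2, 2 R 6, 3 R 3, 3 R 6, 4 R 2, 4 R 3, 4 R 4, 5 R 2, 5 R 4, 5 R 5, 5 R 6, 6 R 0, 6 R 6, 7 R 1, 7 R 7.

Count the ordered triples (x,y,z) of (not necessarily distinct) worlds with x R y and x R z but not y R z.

Enumerating: (1,4,1), (1,4,5), (1,4,7), (1,5,1), (1,5,7), (1,7,4), (1,7,5), (2,6,2), (3,6,3), (4,2,3), (4,2,4), (4,3,2), … and 9 more.
Total: 21.

21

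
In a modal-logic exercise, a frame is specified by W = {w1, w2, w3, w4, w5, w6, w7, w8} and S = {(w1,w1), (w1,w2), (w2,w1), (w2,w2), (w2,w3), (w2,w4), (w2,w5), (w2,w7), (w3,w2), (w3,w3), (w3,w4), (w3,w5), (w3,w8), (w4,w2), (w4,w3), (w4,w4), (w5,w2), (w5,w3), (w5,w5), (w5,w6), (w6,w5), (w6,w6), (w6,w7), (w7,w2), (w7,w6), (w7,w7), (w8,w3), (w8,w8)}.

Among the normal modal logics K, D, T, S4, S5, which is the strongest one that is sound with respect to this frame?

T

Serial (axiom D): yes — every world has a successor (e.g. w1 S w1).
Reflexive (axiom T): yes — every world is S-related to itself.
Transitive (axiom 4): no — w1 S w2 and w2 S w3, but not w1 S w3.
Euclidean (axiom 5): no — w2 S w1 and w2 S w3, but not w1 S w3.
So F validates K, D, T; S4 would additionally require S to be transitive. The strongest is T.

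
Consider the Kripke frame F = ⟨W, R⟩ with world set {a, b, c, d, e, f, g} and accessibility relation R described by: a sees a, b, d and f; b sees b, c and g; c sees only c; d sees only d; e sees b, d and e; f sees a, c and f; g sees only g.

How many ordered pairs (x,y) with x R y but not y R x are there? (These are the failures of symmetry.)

Enumerating: (a,b), (a,d), (b,c), (b,g), (e,b), (e,d), (f,c).

7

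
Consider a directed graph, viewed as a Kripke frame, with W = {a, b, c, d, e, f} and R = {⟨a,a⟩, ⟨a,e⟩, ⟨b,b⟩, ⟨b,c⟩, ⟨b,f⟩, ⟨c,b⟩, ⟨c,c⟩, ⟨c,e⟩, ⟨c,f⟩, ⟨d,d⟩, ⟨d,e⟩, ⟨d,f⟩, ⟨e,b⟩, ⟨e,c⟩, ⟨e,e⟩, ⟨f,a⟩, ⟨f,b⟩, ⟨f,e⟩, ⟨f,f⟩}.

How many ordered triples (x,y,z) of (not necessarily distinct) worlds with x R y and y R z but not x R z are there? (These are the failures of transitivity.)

14

Enumerating: (a,e,b), (a,e,c), (b,c,e), (b,f,a), (b,f,e), (c,f,a), (d,e,b), (d,e,c), (d,f,a), (d,f,b), (e,b,f), (e,c,f), (f,b,c), (f,e,c).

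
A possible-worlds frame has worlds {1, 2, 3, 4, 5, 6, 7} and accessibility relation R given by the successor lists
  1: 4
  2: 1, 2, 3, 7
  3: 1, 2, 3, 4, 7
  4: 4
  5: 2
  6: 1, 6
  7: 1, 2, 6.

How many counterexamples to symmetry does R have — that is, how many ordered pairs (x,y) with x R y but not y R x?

Enumerating: (1,4), (2,1), (3,1), (3,4), (3,7), (5,2), (6,1), (7,1), (7,6).

9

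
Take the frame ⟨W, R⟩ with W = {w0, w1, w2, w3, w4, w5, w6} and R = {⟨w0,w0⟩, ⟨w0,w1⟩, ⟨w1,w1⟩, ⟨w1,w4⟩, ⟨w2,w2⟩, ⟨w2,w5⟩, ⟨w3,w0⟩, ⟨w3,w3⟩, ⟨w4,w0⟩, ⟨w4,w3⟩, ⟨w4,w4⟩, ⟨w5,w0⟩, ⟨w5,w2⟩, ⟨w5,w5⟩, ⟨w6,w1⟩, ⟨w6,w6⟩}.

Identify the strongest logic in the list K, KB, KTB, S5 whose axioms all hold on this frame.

Symmetric (axiom B): no — w0 R w1 but not w1 R w0.
Reflexive (axiom T): yes — every world is R-related to itself.
Euclidean (axiom 5): no — w4 R w0 and w4 R w3, but not w0 R w3.
So F validates K; KB would additionally require R to be symmetric. The strongest is K.

K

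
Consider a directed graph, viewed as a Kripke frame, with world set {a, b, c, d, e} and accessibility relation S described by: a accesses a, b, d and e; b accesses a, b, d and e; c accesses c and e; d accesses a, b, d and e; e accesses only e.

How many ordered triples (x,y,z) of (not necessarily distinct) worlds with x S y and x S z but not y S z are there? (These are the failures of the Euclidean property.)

Enumerating: (a,e,a), (a,e,b), (a,e,d), (b,e,a), (b,e,b), (b,e,d), (c,e,c), (d,e,a), (d,e,b), (d,e,d).

10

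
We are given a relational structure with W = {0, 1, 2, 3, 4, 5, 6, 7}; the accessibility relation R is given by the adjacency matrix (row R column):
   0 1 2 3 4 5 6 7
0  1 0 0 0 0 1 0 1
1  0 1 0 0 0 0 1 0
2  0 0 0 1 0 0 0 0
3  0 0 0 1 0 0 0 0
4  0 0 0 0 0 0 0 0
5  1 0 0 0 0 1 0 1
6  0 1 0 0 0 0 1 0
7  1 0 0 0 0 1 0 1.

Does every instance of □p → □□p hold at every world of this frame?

Yes

The schema 4 characterises exactly the transitive frames.
Transitive: yes — every two-step R-path is closed by a direct edge.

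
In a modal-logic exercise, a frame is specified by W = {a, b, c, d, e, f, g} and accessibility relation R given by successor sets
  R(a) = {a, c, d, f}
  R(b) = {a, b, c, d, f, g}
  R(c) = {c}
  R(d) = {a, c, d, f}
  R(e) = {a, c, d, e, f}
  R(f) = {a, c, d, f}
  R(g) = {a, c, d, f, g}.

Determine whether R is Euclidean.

Euclidean: no — a R c and a R d, but not c R d.

No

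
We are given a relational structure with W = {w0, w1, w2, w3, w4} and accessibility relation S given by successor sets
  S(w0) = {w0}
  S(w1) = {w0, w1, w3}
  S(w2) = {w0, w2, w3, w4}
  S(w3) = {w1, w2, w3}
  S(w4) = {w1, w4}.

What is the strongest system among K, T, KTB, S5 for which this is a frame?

Reflexive (axiom T): yes — every world is S-related to itself.
Symmetric (axiom B): no — w1 S w0 but not w0 S w1.
Euclidean (axiom 5): no — w1 S w0 and w1 S w3, but not w0 S w3.
So F validates K, T; KTB would additionally require S to be symmetric. The strongest is T.

T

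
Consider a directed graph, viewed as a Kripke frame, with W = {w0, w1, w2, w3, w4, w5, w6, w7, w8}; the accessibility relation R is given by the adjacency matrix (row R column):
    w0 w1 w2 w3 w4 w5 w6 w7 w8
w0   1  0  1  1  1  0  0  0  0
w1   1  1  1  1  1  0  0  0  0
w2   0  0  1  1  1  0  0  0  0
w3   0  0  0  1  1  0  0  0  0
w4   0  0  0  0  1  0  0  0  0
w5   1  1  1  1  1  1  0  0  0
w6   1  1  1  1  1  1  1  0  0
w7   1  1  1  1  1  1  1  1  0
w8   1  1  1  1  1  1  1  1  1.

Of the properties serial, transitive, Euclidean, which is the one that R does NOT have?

Euclidean

Serial: yes — every world has a successor (e.g. w0 R w0).
Transitive: yes — every two-step R-path is closed by a direct edge.
Euclidean: no — w0 R w3 and w0 R w2, but not w3 R w2.
Only Euclidean fails.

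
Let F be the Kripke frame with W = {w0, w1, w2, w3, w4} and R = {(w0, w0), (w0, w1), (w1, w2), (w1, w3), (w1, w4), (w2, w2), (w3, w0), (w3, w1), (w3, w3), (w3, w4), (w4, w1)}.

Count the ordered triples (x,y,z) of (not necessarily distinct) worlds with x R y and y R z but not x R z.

10

Enumerating: (w0,w1,w2), (w0,w1,w3), (w0,w1,w4), (w1,w3,w0), (w1,w3,w1), (w1,w4,w1), (w3,w1,w2), (w4,w1,w2), (w4,w1,w3), (w4,w1,w4).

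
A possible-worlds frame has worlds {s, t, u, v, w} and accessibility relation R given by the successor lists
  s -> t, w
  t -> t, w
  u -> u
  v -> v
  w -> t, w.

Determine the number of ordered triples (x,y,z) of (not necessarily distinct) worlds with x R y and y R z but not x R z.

0

R is transitive; there are no such tuples.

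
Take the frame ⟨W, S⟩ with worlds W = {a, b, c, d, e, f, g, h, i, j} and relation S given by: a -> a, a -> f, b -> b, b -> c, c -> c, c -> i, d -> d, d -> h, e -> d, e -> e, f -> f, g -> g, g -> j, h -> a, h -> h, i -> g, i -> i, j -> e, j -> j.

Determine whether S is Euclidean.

No

Euclidean: no — a S f and a S a, but not f S a.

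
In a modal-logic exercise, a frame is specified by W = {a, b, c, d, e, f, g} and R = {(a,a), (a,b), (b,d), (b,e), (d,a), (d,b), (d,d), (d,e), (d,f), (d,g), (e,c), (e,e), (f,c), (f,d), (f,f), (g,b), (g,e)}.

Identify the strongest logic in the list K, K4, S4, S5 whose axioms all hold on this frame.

K

Transitive (axiom 4): no — a R b and b R d, but not a R d.
Reflexive (axiom T): no — b is not related to itself.
Euclidean (axiom 5): no — b R e and b R d, but not e R d.
So F validates K; K4 would additionally require R to be transitive. The strongest is K.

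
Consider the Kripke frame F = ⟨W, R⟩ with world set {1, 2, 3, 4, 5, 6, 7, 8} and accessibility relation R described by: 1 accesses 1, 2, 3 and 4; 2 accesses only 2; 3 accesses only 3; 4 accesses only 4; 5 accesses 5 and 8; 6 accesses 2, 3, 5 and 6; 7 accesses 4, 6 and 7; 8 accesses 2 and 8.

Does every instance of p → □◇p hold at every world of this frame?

No

By correspondence theory, B is valid on a frame iff R is symmetric.
Symmetric: no — 1 R 2 but not 2 R 1.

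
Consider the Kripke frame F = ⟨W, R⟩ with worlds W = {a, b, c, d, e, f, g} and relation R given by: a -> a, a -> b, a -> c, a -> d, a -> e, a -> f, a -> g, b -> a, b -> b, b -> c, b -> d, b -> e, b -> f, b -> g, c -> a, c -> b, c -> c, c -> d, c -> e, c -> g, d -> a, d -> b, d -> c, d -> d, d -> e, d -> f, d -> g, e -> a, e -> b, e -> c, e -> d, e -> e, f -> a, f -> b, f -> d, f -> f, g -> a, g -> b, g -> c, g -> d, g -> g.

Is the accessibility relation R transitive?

No

Transitive: no — c R a and a R f, but not c R f.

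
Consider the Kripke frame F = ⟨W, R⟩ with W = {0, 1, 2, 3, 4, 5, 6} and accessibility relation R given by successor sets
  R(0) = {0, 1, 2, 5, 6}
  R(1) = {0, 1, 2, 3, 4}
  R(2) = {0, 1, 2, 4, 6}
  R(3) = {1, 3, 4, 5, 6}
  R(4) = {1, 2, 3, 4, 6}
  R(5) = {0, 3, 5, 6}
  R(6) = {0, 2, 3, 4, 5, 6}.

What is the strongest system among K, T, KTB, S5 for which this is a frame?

Reflexive (axiom T): yes — every world is R-related to itself.
Symmetric (axiom B): yes — every pair in R has its reverse in R.
Euclidean (axiom 5): no — 0 R 1 and 0 R 5, but not 1 R 5.
So F validates K, T, KTB; S5 would additionally require R to be Euclidean. The strongest is KTB.

KTB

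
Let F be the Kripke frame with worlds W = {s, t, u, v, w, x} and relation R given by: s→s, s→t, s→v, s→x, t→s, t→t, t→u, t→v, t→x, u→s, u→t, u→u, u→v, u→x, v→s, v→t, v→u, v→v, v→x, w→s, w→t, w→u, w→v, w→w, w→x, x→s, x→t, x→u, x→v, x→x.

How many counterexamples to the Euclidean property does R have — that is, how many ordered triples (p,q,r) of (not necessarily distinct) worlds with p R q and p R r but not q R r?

10

Enumerating: (t,s,u), (u,s,u), (v,s,u), (w,s,u), (w,s,w), (w,t,w), (w,u,w), (w,v,w), (w,x,w), (x,s,u).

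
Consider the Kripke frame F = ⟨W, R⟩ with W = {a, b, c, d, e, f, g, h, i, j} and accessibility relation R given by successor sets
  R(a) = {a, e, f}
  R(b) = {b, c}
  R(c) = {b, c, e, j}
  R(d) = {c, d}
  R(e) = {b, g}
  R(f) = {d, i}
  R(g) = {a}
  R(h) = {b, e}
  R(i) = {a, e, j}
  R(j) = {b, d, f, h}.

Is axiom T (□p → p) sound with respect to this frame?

No

The schema T characterises exactly the reflexive frames.
Reflexive: no — e is not related to itself.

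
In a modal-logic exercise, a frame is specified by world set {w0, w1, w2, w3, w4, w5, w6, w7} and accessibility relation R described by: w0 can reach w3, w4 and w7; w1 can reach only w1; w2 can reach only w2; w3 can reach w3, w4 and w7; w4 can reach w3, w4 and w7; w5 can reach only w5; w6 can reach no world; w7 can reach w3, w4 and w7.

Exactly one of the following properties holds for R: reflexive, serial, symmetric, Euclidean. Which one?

Euclidean

Reflexive: no — w0 is not related to itself.
Serial: no — w6 has no R-successor.
Symmetric: no — w0 R w3 but not w3 R w0.
Euclidean: yes — any two successors of a common world are R-related.
Only Euclidean holds.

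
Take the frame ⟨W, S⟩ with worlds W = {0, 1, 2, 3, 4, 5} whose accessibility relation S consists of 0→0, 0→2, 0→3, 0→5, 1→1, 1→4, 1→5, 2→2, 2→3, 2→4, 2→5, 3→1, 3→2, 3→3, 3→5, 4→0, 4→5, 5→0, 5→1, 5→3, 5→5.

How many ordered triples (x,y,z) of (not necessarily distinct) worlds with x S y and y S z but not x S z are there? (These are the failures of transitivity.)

Enumerating: (0,2,4), (0,3,1), (0,5,1), (1,4,0), (1,5,0), (1,5,3), (2,3,1), (2,4,0), (2,5,0), (2,5,1), (3,1,4), (3,2,4), … and 8 more.
Total: 20.

20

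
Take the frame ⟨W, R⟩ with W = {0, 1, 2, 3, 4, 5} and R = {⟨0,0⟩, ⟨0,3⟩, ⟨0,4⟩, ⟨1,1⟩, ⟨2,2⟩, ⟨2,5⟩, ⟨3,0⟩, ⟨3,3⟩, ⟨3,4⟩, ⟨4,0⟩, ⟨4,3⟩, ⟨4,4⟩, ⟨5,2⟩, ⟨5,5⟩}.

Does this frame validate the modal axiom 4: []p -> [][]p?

Axiom 4 corresponds to the accessibility relation being transitive.
Transitive: yes — every two-step R-path is closed by a direct edge.

Yes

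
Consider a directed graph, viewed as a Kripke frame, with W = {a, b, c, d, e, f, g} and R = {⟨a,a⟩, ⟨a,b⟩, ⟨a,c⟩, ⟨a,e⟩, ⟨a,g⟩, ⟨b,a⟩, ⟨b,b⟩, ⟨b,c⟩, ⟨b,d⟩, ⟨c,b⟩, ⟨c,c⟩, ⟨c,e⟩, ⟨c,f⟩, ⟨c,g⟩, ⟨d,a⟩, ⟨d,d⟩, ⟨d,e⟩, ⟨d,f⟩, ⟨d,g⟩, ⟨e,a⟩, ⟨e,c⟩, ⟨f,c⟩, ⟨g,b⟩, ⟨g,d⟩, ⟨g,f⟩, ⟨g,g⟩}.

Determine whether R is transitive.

No

Transitive: no — a R b and b R d, but not a R d.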